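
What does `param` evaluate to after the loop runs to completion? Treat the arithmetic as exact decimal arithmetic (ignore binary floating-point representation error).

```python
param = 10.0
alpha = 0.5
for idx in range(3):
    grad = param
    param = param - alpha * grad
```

Let's trace through this code step by step.

Initialize: param = 10.0
Initialize: alpha = 0.5
Entering loop: for idx in range(3):
After iteration 1: idx = 0, param = 5.0, grad = 10.0
After iteration 2: idx = 1, param = 2.5, grad = 5.0
After iteration 3: idx = 2, param = 1.25, grad = 2.5
Loop ends.

Final answer: 1.25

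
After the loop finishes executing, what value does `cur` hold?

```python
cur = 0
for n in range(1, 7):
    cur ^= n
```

Let's trace through this code step by step.

Initialize: cur = 0
Entering loop: for n in range(1, 7):
After iteration 1: n = 1, cur = 1
After iteration 2: n = 2, cur = 3
After iteration 3: n = 3, cur = 0
After iteration 4: n = 4, cur = 4
After iteration 5: n = 5, cur = 1
After iteration 6: n = 6, cur = 7
Loop ends.

Final answer: 7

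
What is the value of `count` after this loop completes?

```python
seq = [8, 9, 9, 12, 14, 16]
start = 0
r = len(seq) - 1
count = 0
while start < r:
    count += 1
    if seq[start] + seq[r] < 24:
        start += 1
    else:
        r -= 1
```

Let's trace through this code step by step.

Initialize: seq = [8, 9, 9, 12, 14, 16]
Initialize: start = 0
Initialize: r = 5
Initialize: count = 0
Entering loop: while start < r:
After iteration 1: start = 0, r = 4, count = 1
After iteration 2: start = 1, r = 4, count = 2
After iteration 3: start = 2, r = 4, count = 3
After iteration 4: start = 3, r = 4, count = 4
After iteration 5: start = 3, r = 3, count = 5
Loop ends.

Final answer: 5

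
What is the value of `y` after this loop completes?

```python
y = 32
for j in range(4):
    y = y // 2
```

Let's trace through this code step by step.

Initialize: y = 32
Entering loop: for j in range(4):
After iteration 1: j = 0, y = 16
After iteration 2: j = 1, y = 8
After iteration 3: j = 2, y = 4
After iteration 4: j = 3, y = 2
Loop ends.

Final answer: 2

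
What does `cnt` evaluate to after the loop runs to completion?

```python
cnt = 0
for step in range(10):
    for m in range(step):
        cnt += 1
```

Let's trace through this code step by step.

Initialize: cnt = 0
Entering loop: for step in range(10):
After iteration 1: step = 0, cnt = 0
After iteration 2: step = 1, cnt = 1, m = 0
After iteration 3: step = 2, cnt = 3, m = 1
After iteration 4: step = 3, cnt = 6, m = 2
After iteration 5: step = 4, cnt = 10, m = 3
After iteration 6: step = 5, cnt = 15, m = 4
After iteration 7: step = 6, cnt = 21, m = 5
After iteration 8: step = 7, cnt = 28, m = 6
After iteration 9: step = 8, cnt = 36, m = 7
After iteration 10: step = 9, cnt = 45, m = 8
Loop ends.

Final answer: 45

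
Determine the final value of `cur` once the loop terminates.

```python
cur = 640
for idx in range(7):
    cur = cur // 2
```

Let's trace through this code step by step.

Initialize: cur = 640
Entering loop: for idx in range(7):
After iteration 1: idx = 0, cur = 320
After iteration 2: idx = 1, cur = 160
After iteration 3: idx = 2, cur = 80
After iteration 4: idx = 3, cur = 40
After iteration 5: idx = 4, cur = 20
After iteration 6: idx = 5, cur = 10
After iteration 7: idx = 6, cur = 5
Loop ends.

Final answer: 5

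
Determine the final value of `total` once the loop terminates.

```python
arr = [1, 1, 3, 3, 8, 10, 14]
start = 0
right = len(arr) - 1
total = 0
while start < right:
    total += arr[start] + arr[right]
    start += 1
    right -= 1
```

Let's trace through this code step by step.

Initialize: arr = [1, 1, 3, 3, 8, 10, 14]
Initialize: start = 0
Initialize: right = 6
Initialize: total = 0
Entering loop: while start < right:
After iteration 1: start = 1, right = 5, total = 15
After iteration 2: start = 2, right = 4, total = 26
After iteration 3: start = 3, right = 3, total = 37
Loop ends.

Final answer: 37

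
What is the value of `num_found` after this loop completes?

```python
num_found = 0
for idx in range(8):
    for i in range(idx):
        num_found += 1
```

Let's trace through this code step by step.

Initialize: num_found = 0
Entering loop: for idx in range(8):
After iteration 1: idx = 0, num_found = 0
After iteration 2: idx = 1, num_found = 1, i = 0
After iteration 3: idx = 2, num_found = 3, i = 1
After iteration 4: idx = 3, num_found = 6, i = 2
After iteration 5: idx = 4, num_found = 10, i = 3
After iteration 6: idx = 5, num_found = 15, i = 4
After iteration 7: idx = 6, num_found = 21, i = 5
After iteration 8: idx = 7, num_found = 28, i = 6
Loop ends.

Final answer: 28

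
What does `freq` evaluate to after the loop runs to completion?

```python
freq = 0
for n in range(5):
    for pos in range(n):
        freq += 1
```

Let's trace through this code step by step.

Initialize: freq = 0
Entering loop: for n in range(5):
After iteration 1: n = 0, freq = 0
After iteration 2: n = 1, freq = 1, pos = 0
After iteration 3: n = 2, freq = 3, pos = 1
After iteration 4: n = 3, freq = 6, pos = 2
After iteration 5: n = 4, freq = 10, pos = 3
Loop ends.

Final answer: 10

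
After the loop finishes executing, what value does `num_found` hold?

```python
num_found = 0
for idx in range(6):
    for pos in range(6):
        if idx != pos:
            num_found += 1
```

Let's trace through this code step by step.

Initialize: num_found = 0
Entering loop: for idx in range(6):
After iteration 1: idx = 0, num_found = 5
After iteration 2: idx = 1, num_found = 10
After iteration 3: idx = 2, num_found = 15
After iteration 4: idx = 3, num_found = 20
After iteration 5: idx = 4, num_found = 25
After iteration 6: idx = 5, num_found = 30
Loop ends.

Final answer: 30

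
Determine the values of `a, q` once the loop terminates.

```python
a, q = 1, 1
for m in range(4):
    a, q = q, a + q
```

Let's trace through this code step by step.

Initialize: a = 1
Initialize: q = 1
Entering loop: for m in range(4):
After iteration 1: m = 0, a = 1, q = 2
After iteration 2: m = 1, a = 2, q = 3
After iteration 3: m = 2, a = 3, q = 5
After iteration 4: m = 3, a = 5, q = 8
Loop ends.

Final answer: 5, 8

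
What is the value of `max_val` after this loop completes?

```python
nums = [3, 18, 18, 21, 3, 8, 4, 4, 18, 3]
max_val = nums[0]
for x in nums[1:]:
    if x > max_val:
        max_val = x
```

Let's trace through this code step by step.

Initialize: nums = [3, 18, 18, 21, 3, 8, 4, 4, 18, 3]
Initialize: max_val = 3
Entering loop: for x in nums[1:]:
After iteration 1: x = 18, max_val = 18
After iteration 2: x = 18, max_val = 18
After iteration 3: x = 21, max_val = 21
After iteration 4: x = 3, max_val = 21
After iteration 5: x = 8, max_val = 21
After iteration 6: x = 4, max_val = 21
After iteration 7: x = 4, max_val = 21
After iteration 8: x = 18, max_val = 21
After iteration 9: x = 3, max_val = 21
Loop ends.

Final answer: 21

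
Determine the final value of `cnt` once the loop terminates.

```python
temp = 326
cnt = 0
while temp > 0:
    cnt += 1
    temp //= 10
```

Let's trace through this code step by step.

Initialize: temp = 326
Initialize: cnt = 0
Entering loop: while temp > 0:
After iteration 1: temp = 32, cnt = 1
After iteration 2: temp = 3, cnt = 2
After iteration 3: temp = 0, cnt = 3
Loop ends.

Final answer: 3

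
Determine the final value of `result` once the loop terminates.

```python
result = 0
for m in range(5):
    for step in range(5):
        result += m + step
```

Let's trace through this code step by step.

Initialize: result = 0
Entering loop: for m in range(5):
After iteration 1: m = 0, result = 10
After iteration 2: m = 1, result = 25
After iteration 3: m = 2, result = 45
After iteration 4: m = 3, result = 70
After iteration 5: m = 4, result = 100
Loop ends.

Final answer: 100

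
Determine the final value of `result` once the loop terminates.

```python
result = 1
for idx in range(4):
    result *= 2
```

Let's trace through this code step by step.

Initialize: result = 1
Entering loop: for idx in range(4):
After iteration 1: idx = 0, result = 2
After iteration 2: idx = 1, result = 4
After iteration 3: idx = 2, result = 8
After iteration 4: idx = 3, result = 16
Loop ends.

Final answer: 16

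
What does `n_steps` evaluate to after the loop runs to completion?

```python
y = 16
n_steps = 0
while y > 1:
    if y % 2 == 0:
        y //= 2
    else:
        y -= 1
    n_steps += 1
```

Let's trace through this code step by step.

Initialize: y = 16
Initialize: n_steps = 0
Entering loop: while y > 1:
After iteration 1: y = 8, n_steps = 1
After iteration 2: y = 4, n_steps = 2
After iteration 3: y = 2, n_steps = 3
After iteration 4: y = 1, n_steps = 4
Loop ends.

Final answer: 4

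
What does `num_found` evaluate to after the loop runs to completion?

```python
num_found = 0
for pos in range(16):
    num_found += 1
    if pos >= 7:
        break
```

Let's trace through this code step by step.

Initialize: num_found = 0
Entering loop: for pos in range(16):
After iteration 1: pos = 0, num_found = 1
After iteration 2: pos = 1, num_found = 2
After iteration 3: pos = 2, num_found = 3
After iteration 4: pos = 3, num_found = 4
After iteration 5: pos = 4, num_found = 5
After iteration 6: pos = 5, num_found = 6
After iteration 7: pos = 6, num_found = 7
After iteration 8: pos = 7, num_found = 8
Loop ends.

Final answer: 8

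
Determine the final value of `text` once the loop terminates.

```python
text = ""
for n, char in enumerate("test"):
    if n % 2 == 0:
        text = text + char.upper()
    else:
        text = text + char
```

Let's trace through this code step by step.

Initialize: text = ''
Entering loop: for n, char in enumerate("test"):
After iteration 1: n = 0, char = 't', text = 'T'
After iteration 2: n = 1, char = 'e', text = 'Te'
After iteration 3: n = 2, char = 's', text = 'TeS'
After iteration 4: n = 3, char = 't', text = 'TeSt'
Loop ends.

Final answer: 'TeSt'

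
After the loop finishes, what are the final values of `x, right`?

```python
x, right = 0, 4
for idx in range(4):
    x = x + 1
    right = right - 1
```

Let's trace through this code step by step.

Initialize: x = 0
Initialize: right = 4
Entering loop: for idx in range(4):
After iteration 1: idx = 0, x = 1, right = 3
After iteration 2: idx = 1, x = 2, right = 2
After iteration 3: idx = 2, x = 3, right = 1
After iteration 4: idx = 3, x = 4, right = 0
Loop ends.

Final answer: 4, 0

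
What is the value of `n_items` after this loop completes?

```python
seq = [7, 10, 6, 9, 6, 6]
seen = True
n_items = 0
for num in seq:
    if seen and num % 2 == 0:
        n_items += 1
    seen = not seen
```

Let's trace through this code step by step.

Initialize: seq = [7, 10, 6, 9, 6, 6]
Initialize: seen = True
Initialize: n_items = 0
Entering loop: for num in seq:
After iteration 1: num = 7, seen = False, n_items = 0
After iteration 2: num = 10, seen = True, n_items = 0
After iteration 3: num = 6, seen = False, n_items = 1
After iteration 4: num = 9, seen = True, n_items = 1
After iteration 5: num = 6, seen = False, n_items = 2
After iteration 6: num = 6, seen = True, n_items = 2
Loop ends.

Final answer: 2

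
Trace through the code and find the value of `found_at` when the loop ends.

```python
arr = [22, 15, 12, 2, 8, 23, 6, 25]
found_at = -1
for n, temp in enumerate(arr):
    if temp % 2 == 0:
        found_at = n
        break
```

Let's trace through this code step by step.

Initialize: arr = [22, 15, 12, 2, 8, 23, 6, 25]
Initialize: found_at = -1
Entering loop: for n, temp in enumerate(arr):
After iteration 1: n = 0, temp = 22, found_at = 0
Loop ends.

Final answer: 0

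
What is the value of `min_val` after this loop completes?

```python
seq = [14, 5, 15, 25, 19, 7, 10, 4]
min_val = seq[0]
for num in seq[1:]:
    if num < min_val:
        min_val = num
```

Let's trace through this code step by step.

Initialize: seq = [14, 5, 15, 25, 19, 7, 10, 4]
Initialize: min_val = 14
Entering loop: for num in seq[1:]:
After iteration 1: num = 5, min_val = 5
After iteration 2: num = 15, min_val = 5
After iteration 3: num = 25, min_val = 5
After iteration 4: num = 19, min_val = 5
After iteration 5: num = 7, min_val = 5
After iteration 6: num = 10, min_val = 5
After iteration 7: num = 4, min_val = 4
Loop ends.

Final answer: 4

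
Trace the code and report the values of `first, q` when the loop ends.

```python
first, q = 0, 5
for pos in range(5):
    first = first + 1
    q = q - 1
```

Let's trace through this code step by step.

Initialize: first = 0
Initialize: q = 5
Entering loop: for pos in range(5):
After iteration 1: pos = 0, first = 1, q = 4
After iteration 2: pos = 1, first = 2, q = 3
After iteration 3: pos = 2, first = 3, q = 2
After iteration 4: pos = 3, first = 4, q = 1
After iteration 5: pos = 4, first = 5, q = 0
Loop ends.

Final answer: 5, 0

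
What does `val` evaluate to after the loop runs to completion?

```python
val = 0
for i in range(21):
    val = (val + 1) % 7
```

Let's trace through this code step by step.

Initialize: val = 0
Entering loop: for i in range(21):
After iteration 1: i = 0, val = 1
After iteration 2: i = 1, val = 2
After iteration 3: i = 2, val = 3
After iteration 4: i = 3, val = 4
After iteration 5: i = 4, val = 5
After iteration 6: i = 5, val = 6
After iteration 7: i = 6, val = 0
After iteration 8: i = 7, val = 1
After iteration 9: i = 8, val = 2
After iteration 10: i = 9, val = 3
After iteration 11: i = 10, val = 4
After iteration 12: i = 11, val = 5
After iteration 13: i = 12, val = 6
After iteration 14: i = 13, val = 0
After iteration 15: i = 14, val = 1
After iteration 16: i = 15, val = 2
After iteration 17: i = 16, val = 3
After iteration 18: i = 17, val = 4
After iteration 19: i = 18, val = 5
After iteration 20: i = 19, val = 6
After iteration 21: i = 20, val = 0
Loop ends.

Final answer: 0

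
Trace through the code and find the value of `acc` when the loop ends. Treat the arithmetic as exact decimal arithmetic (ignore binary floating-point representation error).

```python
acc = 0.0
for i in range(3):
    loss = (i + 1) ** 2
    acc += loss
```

Let's trace through this code step by step.

Initialize: acc = 0.0
Entering loop: for i in range(3):
After iteration 1: i = 0, acc = 1.0, loss = 1
After iteration 2: i = 1, acc = 5.0, loss = 4
After iteration 3: i = 2, acc = 14.0, loss = 9
Loop ends.

Final answer: 14.0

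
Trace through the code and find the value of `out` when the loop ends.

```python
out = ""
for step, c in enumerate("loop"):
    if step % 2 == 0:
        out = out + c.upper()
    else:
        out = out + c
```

Let's trace through this code step by step.

Initialize: out = ''
Entering loop: for step, c in enumerate("loop"):
After iteration 1: step = 0, c = 'l', out = 'L'
After iteration 2: step = 1, c = 'o', out = 'Lo'
After iteration 3: step = 2, c = 'o', out = 'LoO'
After iteration 4: step = 3, c = 'p', out = 'LoOp'
Loop ends.

Final answer: 'LoOp'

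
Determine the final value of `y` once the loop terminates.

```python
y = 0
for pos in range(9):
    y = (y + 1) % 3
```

Let's trace through this code step by step.

Initialize: y = 0
Entering loop: for pos in range(9):
After iteration 1: pos = 0, y = 1
After iteration 2: pos = 1, y = 2
After iteration 3: pos = 2, y = 0
After iteration 4: pos = 3, y = 1
After iteration 5: pos = 4, y = 2
After iteration 6: pos = 5, y = 0
After iteration 7: pos = 6, y = 1
After iteration 8: pos = 7, y = 2
After iteration 9: pos = 8, y = 0
Loop ends.

Final answer: 0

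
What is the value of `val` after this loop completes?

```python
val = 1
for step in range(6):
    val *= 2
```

Let's trace through this code step by step.

Initialize: val = 1
Entering loop: for step in range(6):
After iteration 1: step = 0, val = 2
After iteration 2: step = 1, val = 4
After iteration 3: step = 2, val = 8
After iteration 4: step = 3, val = 16
After iteration 5: step = 4, val = 32
After iteration 6: step = 5, val = 64
Loop ends.

Final answer: 64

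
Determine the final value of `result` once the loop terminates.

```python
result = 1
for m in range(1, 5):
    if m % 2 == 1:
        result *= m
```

Let's trace through this code step by step.

Initialize: result = 1
Entering loop: for m in range(1, 5):
After iteration 1: m = 1, result = 1
After iteration 2: m = 2, result = 1
After iteration 3: m = 3, result = 3
After iteration 4: m = 4, result = 3
Loop ends.

Final answer: 3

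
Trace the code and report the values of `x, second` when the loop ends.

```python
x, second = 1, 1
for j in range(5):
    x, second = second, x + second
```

Let's trace through this code step by step.

Initialize: x = 1
Initialize: second = 1
Entering loop: for j in range(5):
After iteration 1: j = 0, x = 1, second = 2
After iteration 2: j = 1, x = 2, second = 3
After iteration 3: j = 2, x = 3, second = 5
After iteration 4: j = 3, x = 5, second = 8
After iteration 5: j = 4, x = 8, second = 13
Loop ends.

Final answer: 8, 13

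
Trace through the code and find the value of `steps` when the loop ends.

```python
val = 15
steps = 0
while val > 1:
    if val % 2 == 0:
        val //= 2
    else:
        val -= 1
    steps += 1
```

Let's trace through this code step by step.

Initialize: val = 15
Initialize: steps = 0
Entering loop: while val > 1:
After iteration 1: val = 14, steps = 1
After iteration 2: val = 7, steps = 2
After iteration 3: val = 6, steps = 3
After iteration 4: val = 3, steps = 4
After iteration 5: val = 2, steps = 5
After iteration 6: val = 1, steps = 6
Loop ends.

Final answer: 6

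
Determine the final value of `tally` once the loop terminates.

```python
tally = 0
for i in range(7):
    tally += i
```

Let's trace through this code step by step.

Initialize: tally = 0
Entering loop: for i in range(7):
After iteration 1: i = 0, tally = 0
After iteration 2: i = 1, tally = 1
After iteration 3: i = 2, tally = 3
After iteration 4: i = 3, tally = 6
After iteration 5: i = 4, tally = 10
After iteration 6: i = 5, tally = 15
After iteration 7: i = 6, tally = 21
Loop ends.

Final answer: 21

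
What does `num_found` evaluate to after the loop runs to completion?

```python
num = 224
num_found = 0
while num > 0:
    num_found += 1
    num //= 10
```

Let's trace through this code step by step.

Initialize: num = 224
Initialize: num_found = 0
Entering loop: while num > 0:
After iteration 1: num = 22, num_found = 1
After iteration 2: num = 2, num_found = 2
After iteration 3: num = 0, num_found = 3
Loop ends.

Final answer: 3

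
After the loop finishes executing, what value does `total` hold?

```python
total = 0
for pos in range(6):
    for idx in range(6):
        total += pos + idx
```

Let's trace through this code step by step.

Initialize: total = 0
Entering loop: for pos in range(6):
After iteration 1: pos = 0, total = 15
After iteration 2: pos = 1, total = 36
After iteration 3: pos = 2, total = 63
After iteration 4: pos = 3, total = 96
After iteration 5: pos = 4, total = 135
After iteration 6: pos = 5, total = 180
Loop ends.

Final answer: 180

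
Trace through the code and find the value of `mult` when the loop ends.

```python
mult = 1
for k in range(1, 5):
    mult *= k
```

Let's trace through this code step by step.

Initialize: mult = 1
Entering loop: for k in range(1, 5):
After iteration 1: k = 1, mult = 1
After iteration 2: k = 2, mult = 2
After iteration 3: k = 3, mult = 6
After iteration 4: k = 4, mult = 24
Loop ends.

Final answer: 24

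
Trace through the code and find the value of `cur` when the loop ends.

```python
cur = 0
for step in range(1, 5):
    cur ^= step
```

Let's trace through this code step by step.

Initialize: cur = 0
Entering loop: for step in range(1, 5):
After iteration 1: step = 1, cur = 1
After iteration 2: step = 2, cur = 3
After iteration 3: step = 3, cur = 0
After iteration 4: step = 4, cur = 4
Loop ends.

Final answer: 4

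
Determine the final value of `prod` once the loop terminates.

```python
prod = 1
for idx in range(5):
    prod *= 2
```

Let's trace through this code step by step.

Initialize: prod = 1
Entering loop: for idx in range(5):
After iteration 1: idx = 0, prod = 2
After iteration 2: idx = 1, prod = 4
After iteration 3: idx = 2, prod = 8
After iteration 4: idx = 3, prod = 16
After iteration 5: idx = 4, prod = 32
Loop ends.

Final answer: 32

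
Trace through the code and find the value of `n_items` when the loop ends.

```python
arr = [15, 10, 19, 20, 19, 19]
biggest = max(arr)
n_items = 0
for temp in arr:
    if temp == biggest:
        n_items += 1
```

Let's trace through this code step by step.

Initialize: arr = [15, 10, 19, 20, 19, 19]
Initialize: biggest = 20
Initialize: n_items = 0
Entering loop: for temp in arr:
After iteration 1: temp = 15, n_items = 0
After iteration 2: temp = 10, n_items = 0
After iteration 3: temp = 19, n_items = 0
After iteration 4: temp = 20, n_items = 1
After iteration 5: temp = 19, n_items = 1
After iteration 6: temp = 19, n_items = 1
Loop ends.

Final answer: 1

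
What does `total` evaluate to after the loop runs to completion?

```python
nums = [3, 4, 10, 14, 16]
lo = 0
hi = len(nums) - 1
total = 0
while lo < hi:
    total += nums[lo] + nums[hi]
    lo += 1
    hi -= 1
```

Let's trace through this code step by step.

Initialize: nums = [3, 4, 10, 14, 16]
Initialize: lo = 0
Initialize: hi = 4
Initialize: total = 0
Entering loop: while lo < hi:
After iteration 1: lo = 1, hi = 3, total = 19
After iteration 2: lo = 2, hi = 2, total = 37
Loop ends.

Final answer: 37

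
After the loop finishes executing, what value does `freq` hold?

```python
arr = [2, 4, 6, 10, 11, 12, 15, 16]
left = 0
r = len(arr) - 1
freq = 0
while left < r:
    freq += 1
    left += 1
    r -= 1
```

Let's trace through this code step by step.

Initialize: arr = [2, 4, 6, 10, 11, 12, 15, 16]
Initialize: left = 0
Initialize: r = 7
Initialize: freq = 0
Entering loop: while left < r:
After iteration 1: left = 1, r = 6, freq = 1
After iteration 2: left = 2, r = 5, freq = 2
After iteration 3: left = 3, r = 4, freq = 3
After iteration 4: left = 4, r = 3, freq = 4
Loop ends.

Final answer: 4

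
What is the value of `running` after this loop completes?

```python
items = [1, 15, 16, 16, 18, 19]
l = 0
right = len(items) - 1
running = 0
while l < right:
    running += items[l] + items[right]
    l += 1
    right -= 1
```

Let's trace through this code step by step.

Initialize: items = [1, 15, 16, 16, 18, 19]
Initialize: l = 0
Initialize: right = 5
Initialize: running = 0
Entering loop: while l < right:
After iteration 1: l = 1, right = 4, running = 20
After iteration 2: l = 2, right = 3, running = 53
After iteration 3: l = 3, right = 2, running = 85
Loop ends.

Final answer: 85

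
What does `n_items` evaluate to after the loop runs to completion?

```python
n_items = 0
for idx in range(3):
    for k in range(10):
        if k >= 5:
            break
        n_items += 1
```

Let's trace through this code step by step.

Initialize: n_items = 0
Entering loop: for idx in range(3):
After iteration 1: idx = 0, n_items = 5
After iteration 2: idx = 1, n_items = 10
After iteration 3: idx = 2, n_items = 15
Loop ends.

Final answer: 15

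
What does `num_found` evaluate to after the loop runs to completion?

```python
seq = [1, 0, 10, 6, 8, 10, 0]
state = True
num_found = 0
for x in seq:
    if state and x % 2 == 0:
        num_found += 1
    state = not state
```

Let's trace through this code step by step.

Initialize: seq = [1, 0, 10, 6, 8, 10, 0]
Initialize: state = True
Initialize: num_found = 0
Entering loop: for x in seq:
After iteration 1: x = 1, state = False, num_found = 0
After iteration 2: x = 0, state = True, num_found = 0
After iteration 3: x = 10, state = False, num_found = 1
After iteration 4: x = 6, state = True, num_found = 1
After iteration 5: x = 8, state = False, num_found = 2
After iteration 6: x = 10, state = True, num_found = 2
After iteration 7: x = 0, state = False, num_found = 3
Loop ends.

Final answer: 3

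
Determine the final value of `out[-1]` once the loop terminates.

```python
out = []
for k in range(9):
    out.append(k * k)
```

Let's trace through this code step by step.

Initialize: out = []
Entering loop: for k in range(9):
After iteration 1: k = 0, out = [0]
After iteration 2: k = 1, out = [0, 1]
After iteration 3: k = 2, out = [0, 1, 4]
After iteration 4: k = 3, out = [0, 1, 4, 9]
After iteration 5: k = 4, out = [0, 1, 4, 9, 16]
After iteration 6: k = 5, out = [0, 1, 4, 9, 16, 25]
After iteration 7: k = 6, out = [0, 1, 4, 9, 16, 25, 36]
After iteration 8: k = 7, out = [0, 1, 4, 9, 16, 25, 36, 49]
After iteration 9: k = 8, out = [0, 1, 4, 9, 16, 25, 36, 49, 64]
Loop ends.
out[-1] = 64

Final answer: 64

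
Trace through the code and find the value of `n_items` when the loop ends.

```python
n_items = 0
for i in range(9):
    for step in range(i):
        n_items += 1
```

Let's trace through this code step by step.

Initialize: n_items = 0
Entering loop: for i in range(9):
After iteration 1: i = 0, n_items = 0
After iteration 2: i = 1, n_items = 1, step = 0
After iteration 3: i = 2, n_items = 3, step = 1
After iteration 4: i = 3, n_items = 6, step = 2
After iteration 5: i = 4, n_items = 10, step = 3
After iteration 6: i = 5, n_items = 15, step = 4
After iteration 7: i = 6, n_items = 21, step = 5
After iteration 8: i = 7, n_items = 28, step = 6
After iteration 9: i = 8, n_items = 36, step = 7
Loop ends.

Final answer: 36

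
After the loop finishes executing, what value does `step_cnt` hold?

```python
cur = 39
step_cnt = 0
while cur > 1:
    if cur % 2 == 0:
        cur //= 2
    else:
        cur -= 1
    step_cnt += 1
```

Let's trace through this code step by step.

Initialize: cur = 39
Initialize: step_cnt = 0
Entering loop: while cur > 1:
After iteration 1: cur = 38, step_cnt = 1
After iteration 2: cur = 19, step_cnt = 2
After iteration 3: cur = 18, step_cnt = 3
After iteration 4: cur = 9, step_cnt = 4
After iteration 5: cur = 8, step_cnt = 5
After iteration 6: cur = 4, step_cnt = 6
After iteration 7: cur = 2, step_cnt = 7
After iteration 8: cur = 1, step_cnt = 8
Loop ends.

Final answer: 8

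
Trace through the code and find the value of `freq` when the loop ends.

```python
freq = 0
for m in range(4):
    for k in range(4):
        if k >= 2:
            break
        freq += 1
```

Let's trace through this code step by step.

Initialize: freq = 0
Entering loop: for m in range(4):
After iteration 1: m = 0, freq = 2
After iteration 2: m = 1, freq = 4
After iteration 3: m = 2, freq = 6
After iteration 4: m = 3, freq = 8
Loop ends.

Final answer: 8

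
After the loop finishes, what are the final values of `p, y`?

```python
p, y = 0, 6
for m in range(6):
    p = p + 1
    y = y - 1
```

Let's trace through this code step by step.

Initialize: p = 0
Initialize: y = 6
Entering loop: for m in range(6):
After iteration 1: m = 0, p = 1, y = 5
After iteration 2: m = 1, p = 2, y = 4
After iteration 3: m = 2, p = 3, y = 3
After iteration 4: m = 3, p = 4, y = 2
After iteration 5: m = 4, p = 5, y = 1
After iteration 6: m = 5, p = 6, y = 0
Loop ends.

Final answer: 6, 0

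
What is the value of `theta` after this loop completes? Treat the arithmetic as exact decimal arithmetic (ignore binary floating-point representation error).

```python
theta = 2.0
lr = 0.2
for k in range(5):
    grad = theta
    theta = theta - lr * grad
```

Let's trace through this code step by step.

Initialize: theta = 2.0
Initialize: lr = 0.2
Entering loop: for k in range(5):
After iteration 1: k = 0, theta = 1.6, grad = 2.0
After iteration 2: k = 1, theta = 1.28, grad = 1.6
After iteration 3: k = 2, theta = 1.024, grad = 1.28
After iteration 4: k = 3, theta = 0.8192, grad = 1.024
After iteration 5: k = 4, theta = 0.65536, grad = 0.8192
Loop ends.

Final answer: 0.65536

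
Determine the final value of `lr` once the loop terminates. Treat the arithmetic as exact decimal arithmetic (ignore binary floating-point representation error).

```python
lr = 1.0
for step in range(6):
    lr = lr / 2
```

Let's trace through this code step by step.

Initialize: lr = 1.0
Entering loop: for step in range(6):
After iteration 1: step = 0, lr = 0.5
After iteration 2: step = 1, lr = 0.25
After iteration 3: step = 2, lr = 0.125
After iteration 4: step = 3, lr = 0.0625
After iteration 5: step = 4, lr = 0.03125
After iteration 6: step = 5, lr = 0.015625
Loop ends.

Final answer: 0.015625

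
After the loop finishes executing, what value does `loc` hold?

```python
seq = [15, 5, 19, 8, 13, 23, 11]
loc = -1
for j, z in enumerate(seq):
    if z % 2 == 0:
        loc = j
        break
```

Let's trace through this code step by step.

Initialize: seq = [15, 5, 19, 8, 13, 23, 11]
Initialize: loc = -1
Entering loop: for j, z in enumerate(seq):
After iteration 1: j = 0, z = 15, loc = -1
After iteration 2: j = 1, z = 5, loc = -1
After iteration 3: j = 2, z = 19, loc = -1
After iteration 4: j = 3, z = 8, loc = 3
Loop ends.

Final answer: 3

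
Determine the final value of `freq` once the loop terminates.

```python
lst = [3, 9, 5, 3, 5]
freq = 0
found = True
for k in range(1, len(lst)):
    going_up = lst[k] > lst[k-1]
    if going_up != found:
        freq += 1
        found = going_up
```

Let's trace through this code step by step.

Initialize: lst = [3, 9, 5, 3, 5]
Initialize: freq = 0
Initialize: found = True
Entering loop: for k in range(1, len(lst)):
After iteration 1: k = 1, freq = 0, found = True, going_up = True
After iteration 2: k = 2, freq = 1, found = False, going_up = False
After iteration 3: k = 3, freq = 1, found = False, going_up = False
After iteration 4: k = 4, freq = 2, found = True, going_up = True
Loop ends.

Final answer: 2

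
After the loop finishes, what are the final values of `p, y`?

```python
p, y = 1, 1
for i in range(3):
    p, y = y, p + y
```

Let's trace through this code step by step.

Initialize: p = 1
Initialize: y = 1
Entering loop: for i in range(3):
After iteration 1: i = 0, p = 1, y = 2
After iteration 2: i = 1, p = 2, y = 3
After iteration 3: i = 2, p = 3, y = 5
Loop ends.

Final answer: 3, 5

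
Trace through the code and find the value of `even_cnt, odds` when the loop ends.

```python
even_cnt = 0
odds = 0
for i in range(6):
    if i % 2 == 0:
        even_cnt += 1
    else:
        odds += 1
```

Let's trace through this code step by step.

Initialize: even_cnt = 0
Initialize: odds = 0
Entering loop: for i in range(6):
After iteration 1: i = 0, even_cnt = 1, odds = 0
After iteration 2: i = 1, even_cnt = 1, odds = 1
After iteration 3: i = 2, even_cnt = 2, odds = 1
After iteration 4: i = 3, even_cnt = 2, odds = 2
After iteration 5: i = 4, even_cnt = 3, odds = 2
After iteration 6: i = 5, even_cnt = 3, odds = 3
Loop ends.

Final answer: 3, 3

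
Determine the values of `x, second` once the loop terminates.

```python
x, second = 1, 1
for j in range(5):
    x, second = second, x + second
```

Let's trace through this code step by step.

Initialize: x = 1
Initialize: second = 1
Entering loop: for j in range(5):
After iteration 1: j = 0, x = 1, second = 2
After iteration 2: j = 1, x = 2, second = 3
After iteration 3: j = 2, x = 3, second = 5
After iteration 4: j = 3, x = 5, second = 8
After iteration 5: j = 4, x = 8, second = 13
Loop ends.

Final answer: 8, 13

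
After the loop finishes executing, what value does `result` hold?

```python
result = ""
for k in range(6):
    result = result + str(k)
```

Let's trace through this code step by step.

Initialize: result = ''
Entering loop: for k in range(6):
After iteration 1: k = 0, result = '0'
After iteration 2: k = 1, result = '01'
After iteration 3: k = 2, result = '012'
After iteration 4: k = 3, result = '0123'
After iteration 5: k = 4, result = '01234'
After iteration 6: k = 5, result = '012345'
Loop ends.

Final answer: '012345'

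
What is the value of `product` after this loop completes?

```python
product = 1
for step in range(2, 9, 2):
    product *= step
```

Let's trace through this code step by step.

Initialize: product = 1
Entering loop: for step in range(2, 9, 2):
After iteration 1: step = 2, product = 2
After iteration 2: step = 4, product = 8
After iteration 3: step = 6, product = 48
After iteration 4: step = 8, product = 384
Loop ends.

Final answer: 384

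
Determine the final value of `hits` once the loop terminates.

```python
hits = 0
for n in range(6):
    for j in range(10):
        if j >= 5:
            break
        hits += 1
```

Let's trace through this code step by step.

Initialize: hits = 0
Entering loop: for n in range(6):
After iteration 1: n = 0, hits = 5
After iteration 2: n = 1, hits = 10
After iteration 3: n = 2, hits = 15
After iteration 4: n = 3, hits = 20
After iteration 5: n = 4, hits = 25
After iteration 6: n = 5, hits = 30
Loop ends.

Final answer: 30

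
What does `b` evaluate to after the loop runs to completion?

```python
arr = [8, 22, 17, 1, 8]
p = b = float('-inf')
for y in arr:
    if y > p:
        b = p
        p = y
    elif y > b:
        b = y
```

Let's trace through this code step by step.

Initialize: arr = [8, 22, 17, 1, 8]
Initialize: p = -inf
Initialize: b = -inf
Entering loop: for y in arr:
After iteration 1: y = 8, p = 8, b = -inf
After iteration 2: y = 22, p = 22, b = 8
After iteration 3: y = 17, p = 22, b = 17
After iteration 4: y = 1, p = 22, b = 17
After iteration 5: y = 8, p = 22, b = 17
Loop ends.

Final answer: 17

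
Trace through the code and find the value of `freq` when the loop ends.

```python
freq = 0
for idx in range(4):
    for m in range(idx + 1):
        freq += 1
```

Let's trace through this code step by step.

Initialize: freq = 0
Entering loop: for idx in range(4):
After iteration 1: idx = 0, freq = 1, m = 0
After iteration 2: idx = 1, freq = 3, m = 1
After iteration 3: idx = 2, freq = 6, m = 2
After iteration 4: idx = 3, freq = 10, m = 3
Loop ends.

Final answer: 10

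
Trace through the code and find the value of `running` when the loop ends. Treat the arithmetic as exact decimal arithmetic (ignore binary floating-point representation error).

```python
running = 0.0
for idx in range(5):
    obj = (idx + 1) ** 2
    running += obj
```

Let's trace through this code step by step.

Initialize: running = 0.0
Entering loop: for idx in range(5):
After iteration 1: idx = 0, running = 1.0, obj = 1
After iteration 2: idx = 1, running = 5.0, obj = 4
After iteration 3: idx = 2, running = 14.0, obj = 9
After iteration 4: idx = 3, running = 30.0, obj = 16
After iteration 5: idx = 4, running = 55.0, obj = 25
Loop ends.

Final answer: 55.0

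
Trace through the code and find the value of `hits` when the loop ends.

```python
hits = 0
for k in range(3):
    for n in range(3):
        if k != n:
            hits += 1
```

Let's trace through this code step by step.

Initialize: hits = 0
Entering loop: for k in range(3):
After iteration 1: k = 0, hits = 2
After iteration 2: k = 1, hits = 4
After iteration 3: k = 2, hits = 6
Loop ends.

Final answer: 6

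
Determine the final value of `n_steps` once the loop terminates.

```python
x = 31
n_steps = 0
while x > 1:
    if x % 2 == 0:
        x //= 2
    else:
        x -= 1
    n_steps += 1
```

Let's trace through this code step by step.

Initialize: x = 31
Initialize: n_steps = 0
Entering loop: while x > 1:
After iteration 1: x = 30, n_steps = 1
After iteration 2: x = 15, n_steps = 2
After iteration 3: x = 14, n_steps = 3
After iteration 4: x = 7, n_steps = 4
After iteration 5: x = 6, n_steps = 5
After iteration 6: x = 3, n_steps = 6
After iteration 7: x = 2, n_steps = 7
After iteration 8: x = 1, n_steps = 8
Loop ends.

Final answer: 8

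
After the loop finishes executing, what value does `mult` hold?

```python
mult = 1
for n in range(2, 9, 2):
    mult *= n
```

Let's trace through this code step by step.

Initialize: mult = 1
Entering loop: for n in range(2, 9, 2):
After iteration 1: n = 2, mult = 2
After iteration 2: n = 4, mult = 8
After iteration 3: n = 6, mult = 48
After iteration 4: n = 8, mult = 384
Loop ends.

Final answer: 384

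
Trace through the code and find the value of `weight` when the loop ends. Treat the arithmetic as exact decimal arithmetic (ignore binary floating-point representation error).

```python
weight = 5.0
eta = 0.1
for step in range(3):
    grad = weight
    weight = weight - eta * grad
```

Let's trace through this code step by step.

Initialize: weight = 5.0
Initialize: eta = 0.1
Entering loop: for step in range(3):
After iteration 1: step = 0, weight = 4.5, grad = 5.0
After iteration 2: step = 1, weight = 4.05, grad = 4.5
After iteration 3: step = 2, weight = 3.645, grad = 4.05
Loop ends.

Final answer: 3.645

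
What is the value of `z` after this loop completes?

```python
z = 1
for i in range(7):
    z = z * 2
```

Let's trace through this code step by step.

Initialize: z = 1
Entering loop: for i in range(7):
After iteration 1: i = 0, z = 2
After iteration 2: i = 1, z = 4
After iteration 3: i = 2, z = 8
After iteration 4: i = 3, z = 16
After iteration 5: i = 4, z = 32
After iteration 6: i = 5, z = 64
After iteration 7: i = 6, z = 128
Loop ends.

Final answer: 128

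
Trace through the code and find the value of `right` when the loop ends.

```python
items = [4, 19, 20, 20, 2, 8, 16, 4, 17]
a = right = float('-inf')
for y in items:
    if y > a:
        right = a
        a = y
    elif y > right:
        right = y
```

Let's trace through this code step by step.

Initialize: items = [4, 19, 20, 20, 2, 8, 16, 4, 17]
Initialize: a = -inf
Initialize: right = -inf
Entering loop: for y in items:
After iteration 1: y = 4, a = 4, right = -inf
After iteration 2: y = 19, a = 19, right = 4
After iteration 3: y = 20, a = 20, right = 19
After iteration 4: y = 20, a = 20, right = 20
After iteration 5: y = 2, a = 20, right = 20
After iteration 6: y = 8, a = 20, right = 20
After iteration 7: y = 16, a = 20, right = 20
After iteration 8: y = 4, a = 20, right = 20
After iteration 9: y = 17, a = 20, right = 20
Loop ends.

Final answer: 20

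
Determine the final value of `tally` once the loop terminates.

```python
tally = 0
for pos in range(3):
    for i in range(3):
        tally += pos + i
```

Let's trace through this code step by step.

Initialize: tally = 0
Entering loop: for pos in range(3):
After iteration 1: pos = 0, tally = 3
After iteration 2: pos = 1, tally = 9
After iteration 3: pos = 2, tally = 18
Loop ends.

Final answer: 18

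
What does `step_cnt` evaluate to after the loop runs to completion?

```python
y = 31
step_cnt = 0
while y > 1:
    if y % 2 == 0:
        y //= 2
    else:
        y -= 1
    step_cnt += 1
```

Let's trace through this code step by step.

Initialize: y = 31
Initialize: step_cnt = 0
Entering loop: while y > 1:
After iteration 1: y = 30, step_cnt = 1
After iteration 2: y = 15, step_cnt = 2
After iteration 3: y = 14, step_cnt = 3
After iteration 4: y = 7, step_cnt = 4
After iteration 5: y = 6, step_cnt = 5
After iteration 6: y = 3, step_cnt = 6
After iteration 7: y = 2, step_cnt = 7
After iteration 8: y = 1, step_cnt = 8
Loop ends.

Final answer: 8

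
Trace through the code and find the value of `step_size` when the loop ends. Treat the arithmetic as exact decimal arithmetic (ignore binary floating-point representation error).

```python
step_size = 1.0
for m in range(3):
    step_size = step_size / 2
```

Let's trace through this code step by step.

Initialize: step_size = 1.0
Entering loop: for m in range(3):
After iteration 1: m = 0, step_size = 0.5
After iteration 2: m = 1, step_size = 0.25
After iteration 3: m = 2, step_size = 0.125
Loop ends.

Final answer: 0.125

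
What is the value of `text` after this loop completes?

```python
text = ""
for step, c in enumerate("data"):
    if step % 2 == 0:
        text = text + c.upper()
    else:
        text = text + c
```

Let's trace through this code step by step.

Initialize: text = ''
Entering loop: for step, c in enumerate("data"):
After iteration 1: step = 0, c = 'd', text = 'D'
After iteration 2: step = 1, c = 'a', text = 'Da'
After iteration 3: step = 2, c = 't', text = 'DaT'
After iteration 4: step = 3, c = 'a', text = 'DaTa'
Loop ends.

Final answer: 'DaTa'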